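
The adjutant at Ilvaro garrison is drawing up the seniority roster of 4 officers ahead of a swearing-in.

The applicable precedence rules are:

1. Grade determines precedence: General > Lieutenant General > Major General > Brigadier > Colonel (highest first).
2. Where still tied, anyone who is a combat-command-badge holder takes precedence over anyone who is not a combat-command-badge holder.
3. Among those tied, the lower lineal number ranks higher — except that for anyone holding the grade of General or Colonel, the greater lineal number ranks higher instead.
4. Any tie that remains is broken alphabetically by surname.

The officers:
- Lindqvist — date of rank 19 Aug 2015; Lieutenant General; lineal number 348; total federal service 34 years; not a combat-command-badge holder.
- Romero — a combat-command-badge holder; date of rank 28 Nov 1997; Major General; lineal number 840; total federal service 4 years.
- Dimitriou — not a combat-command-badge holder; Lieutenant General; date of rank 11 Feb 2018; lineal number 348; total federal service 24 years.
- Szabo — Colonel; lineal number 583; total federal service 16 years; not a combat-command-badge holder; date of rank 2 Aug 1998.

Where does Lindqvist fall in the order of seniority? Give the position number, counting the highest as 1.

2

By grade: Dimitriou and Lindqvist (Lieutenant General); then Romero (Major General); then Szabo (Colonel).
Dimitriou and Lindqvist are each not a combat-command-badge holder, so the next rule applies.
Dimitriou and Lindqvist both have lineal number 348, so the next rule applies.
Among Dimitriou and Lindqvist, alphabetically by surname: Dimitriou before Lindqvist.
Order: Dimitriou, Lindqvist, Romero, Szabo. So position 2.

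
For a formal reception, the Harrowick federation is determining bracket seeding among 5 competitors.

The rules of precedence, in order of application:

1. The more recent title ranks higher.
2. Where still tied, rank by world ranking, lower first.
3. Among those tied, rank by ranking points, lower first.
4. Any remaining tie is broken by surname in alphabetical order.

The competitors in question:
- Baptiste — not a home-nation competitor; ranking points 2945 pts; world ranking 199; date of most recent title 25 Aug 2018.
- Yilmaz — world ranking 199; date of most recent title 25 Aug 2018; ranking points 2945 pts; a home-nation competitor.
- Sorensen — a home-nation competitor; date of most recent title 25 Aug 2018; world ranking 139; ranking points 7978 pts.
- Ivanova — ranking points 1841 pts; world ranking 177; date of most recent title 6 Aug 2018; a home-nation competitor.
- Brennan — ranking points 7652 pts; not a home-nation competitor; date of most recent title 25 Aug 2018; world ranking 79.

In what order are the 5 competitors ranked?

By date of most recent title (later first): Brennan, Sorensen, Baptiste and Yilmaz (each 25 Aug 2018); then Ivanova (6 Aug 2018).
Among Brennan, Sorensen, Baptiste and Yilmaz, by world ranking (lower first): Brennan (79) before Sorensen (139) before Baptiste and Yilmaz (199).
Baptiste and Yilmaz both have ranking points 2945 pts, so the next rule applies.
Among Baptiste and Yilmaz, alphabetically by surname: Baptiste before Yilmaz.
Full order: Brennan, Sorensen, Baptiste, Yilmaz, Ivanova.

Brennan, Sorensen, Baptiste, Yilmaz, Ivanova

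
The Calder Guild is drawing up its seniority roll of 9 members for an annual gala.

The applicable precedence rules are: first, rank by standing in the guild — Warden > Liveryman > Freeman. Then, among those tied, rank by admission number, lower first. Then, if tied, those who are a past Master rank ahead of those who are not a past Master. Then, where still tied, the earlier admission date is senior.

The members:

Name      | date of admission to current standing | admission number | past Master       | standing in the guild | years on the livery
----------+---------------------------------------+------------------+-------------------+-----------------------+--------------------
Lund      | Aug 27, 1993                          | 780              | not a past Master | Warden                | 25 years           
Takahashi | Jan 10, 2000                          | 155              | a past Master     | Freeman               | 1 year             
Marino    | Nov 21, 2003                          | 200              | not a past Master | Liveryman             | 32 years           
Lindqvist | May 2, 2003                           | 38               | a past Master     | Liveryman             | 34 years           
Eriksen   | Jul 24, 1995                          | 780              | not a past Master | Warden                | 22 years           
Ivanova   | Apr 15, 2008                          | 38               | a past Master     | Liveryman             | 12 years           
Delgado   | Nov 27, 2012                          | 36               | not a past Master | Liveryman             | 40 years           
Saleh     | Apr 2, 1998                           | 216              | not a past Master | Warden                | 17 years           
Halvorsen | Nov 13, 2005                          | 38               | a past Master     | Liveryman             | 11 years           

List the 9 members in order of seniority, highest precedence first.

By standing in the guild: Saleh, Lund and Eriksen (Warden); then Delgado, Lindqvist, Halvorsen, Ivanova and Marino (Liveryman); then Takahashi (Freeman).
Among Saleh, Lund and Eriksen, by admission number (lower first): Saleh (216) before Lund and Eriksen (780).
Lund and Eriksen are each not a past Master, so the next rule applies.
Among Lund and Eriksen, by date of admission to current standing (earlier first): Lund (Aug 27, 1993) before Eriksen (Jul 24, 1995).
Among Delgado, Lindqvist, Halvorsen, Ivanova and Marino, by admission number (lower first): Delgado (36) before Lindqvist, Halvorsen and Ivanova (38) before Marino (200).
Lindqvist, Halvorsen and Ivanova are each a past Master, so the next rule applies.
Among Lindqvist, Halvorsen and Ivanova, by date of admission to current standing (earlier first): Lindqvist (May 2, 2003) before Halvorsen (Nov 13, 2005) before Ivanova (Apr 15, 2008).
Full order: Saleh, Lund, Eriksen, Delgado, Lindqvist, Halvorsen, Ivanova, Marino, Takahashi.

Saleh, Lund, Eriksen, Delgado, Lindqvist, Halvorsen, Ivanova, Marino, Takahashi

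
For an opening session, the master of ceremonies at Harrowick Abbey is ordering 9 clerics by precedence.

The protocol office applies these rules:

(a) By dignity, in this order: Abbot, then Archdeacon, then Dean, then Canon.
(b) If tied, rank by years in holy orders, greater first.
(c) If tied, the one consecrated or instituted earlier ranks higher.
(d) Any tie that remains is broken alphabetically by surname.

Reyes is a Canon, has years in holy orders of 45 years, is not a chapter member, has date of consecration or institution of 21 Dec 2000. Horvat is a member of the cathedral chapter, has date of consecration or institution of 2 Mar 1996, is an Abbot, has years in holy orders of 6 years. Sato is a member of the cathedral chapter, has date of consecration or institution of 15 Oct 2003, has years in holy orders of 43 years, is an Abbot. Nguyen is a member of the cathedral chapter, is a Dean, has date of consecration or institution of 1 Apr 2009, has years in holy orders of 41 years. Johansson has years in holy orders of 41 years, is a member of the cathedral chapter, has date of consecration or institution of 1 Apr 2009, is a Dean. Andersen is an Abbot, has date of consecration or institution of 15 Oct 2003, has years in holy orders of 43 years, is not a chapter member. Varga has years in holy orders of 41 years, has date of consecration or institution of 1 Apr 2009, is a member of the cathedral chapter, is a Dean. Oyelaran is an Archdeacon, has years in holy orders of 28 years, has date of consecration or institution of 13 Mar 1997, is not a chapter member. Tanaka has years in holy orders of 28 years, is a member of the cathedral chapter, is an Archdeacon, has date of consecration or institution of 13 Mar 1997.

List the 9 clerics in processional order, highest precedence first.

By dignity: Andersen, Sato and Horvat (Abbot); then Oyelaran and Tanaka (Archdeacon); then Johansson, Nguyen and Varga (Dean); then Reyes (Canon).
Among Andersen, Sato and Horvat, by years in holy orders (higher first): Andersen and Sato (43 years) before Horvat (6 years).
Andersen and Sato both have date of consecration or institution 15 Oct 2003, so the next rule applies.
Among Andersen and Sato, alphabetically by surname: Andersen before Sato.
Oyelaran and Tanaka both have years in holy orders 28 years, so the next rule applies.
Oyelaran and Tanaka both have date of consecration or institution 13 Mar 1997, so the next rule applies.
Among Oyelaran and Tanaka, alphabetically by surname: Oyelaran before Tanaka.
Johansson, Nguyen and Varga all have years in holy orders 41 years, so the next rule applies.
Johansson, Nguyen and Varga all have date of consecration or institution 1 Apr 2009, so the next rule applies.
Among Johansson, Nguyen and Varga, alphabetically by surname: Johansson before Nguyen before Varga.
Full order: Andersen, Sato, Horvat, Oyelaran, Tanaka, Johansson, Nguyen, Varga, Reyes.

Andersen, Sato, Horvat, Oyelaran, Tanaka, Johansson, Nguyen, Varga, Reyes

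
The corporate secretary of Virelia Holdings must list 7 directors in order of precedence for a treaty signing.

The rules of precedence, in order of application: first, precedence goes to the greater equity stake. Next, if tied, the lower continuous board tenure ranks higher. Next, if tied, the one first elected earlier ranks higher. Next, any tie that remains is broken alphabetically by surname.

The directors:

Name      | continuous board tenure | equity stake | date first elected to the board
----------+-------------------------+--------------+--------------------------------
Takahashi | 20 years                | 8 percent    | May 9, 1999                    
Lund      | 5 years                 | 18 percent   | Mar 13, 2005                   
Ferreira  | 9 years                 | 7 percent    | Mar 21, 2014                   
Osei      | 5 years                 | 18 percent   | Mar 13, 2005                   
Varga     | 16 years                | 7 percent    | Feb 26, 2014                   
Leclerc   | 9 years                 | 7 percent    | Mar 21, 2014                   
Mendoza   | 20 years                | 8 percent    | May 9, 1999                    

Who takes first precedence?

Lund

By equity stake (higher first): Lund and Osei (both 18 percent); then Mendoza and Takahashi (both 8 percent); then Ferreira, Leclerc and Varga (each 7 percent).
Lund and Osei both have continuous board tenure 5 years, so the next rule applies.
Lund and Osei both have date first elected to the board Mar 13, 2005, so the next rule applies.
Among Lund and Osei, alphabetically by surname: Lund before Osei.
Mendoza and Takahashi both have continuous board tenure 20 years, so the next rule applies.
Mendoza and Takahashi both have date first elected to the board May 9, 1999, so the next rule applies.
Among Mendoza and Takahashi, alphabetically by surname: Mendoza before Takahashi.
Among Ferreira, Leclerc and Varga, by continuous board tenure (lower first): Ferreira and Leclerc (9 years) before Varga (16 years).
Ferreira and Leclerc both have date first elected to the board Mar 21, 2014, so the next rule applies.
Among Ferreira and Leclerc, alphabetically by surname: Ferreira before Leclerc.
Order: Lund, Osei, Mendoza, Takahashi, Ferreira, Leclerc, Varga.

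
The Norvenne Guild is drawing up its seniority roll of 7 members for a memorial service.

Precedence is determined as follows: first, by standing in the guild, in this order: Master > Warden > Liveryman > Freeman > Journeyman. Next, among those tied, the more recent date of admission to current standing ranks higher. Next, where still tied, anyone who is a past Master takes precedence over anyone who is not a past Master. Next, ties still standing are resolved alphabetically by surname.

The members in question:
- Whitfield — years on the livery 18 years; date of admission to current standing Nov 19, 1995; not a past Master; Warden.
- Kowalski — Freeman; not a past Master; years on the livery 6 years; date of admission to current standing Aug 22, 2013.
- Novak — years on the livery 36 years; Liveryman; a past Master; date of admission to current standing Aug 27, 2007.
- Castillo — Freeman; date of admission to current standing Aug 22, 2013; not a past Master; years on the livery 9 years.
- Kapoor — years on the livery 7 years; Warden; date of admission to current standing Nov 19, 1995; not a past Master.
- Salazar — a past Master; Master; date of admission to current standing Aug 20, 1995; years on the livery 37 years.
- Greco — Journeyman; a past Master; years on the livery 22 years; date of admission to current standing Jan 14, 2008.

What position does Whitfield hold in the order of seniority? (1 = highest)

3

By standing in the guild: Salazar (Master); then Kapoor and Whitfield (Warden); then Novak (Liveryman); then Castillo and Kowalski (Freeman); then Greco (Journeyman).
Kapoor and Whitfield both have date of admission to current standing Nov 19, 1995, so the next rule applies.
Kapoor and Whitfield are each not a past Master, so the next rule applies.
Among Kapoor and Whitfield, alphabetically by surname: Kapoor before Whitfield.
Castillo and Kowalski both have date of admission to current standing Aug 22, 2013, so the next rule applies.
Castillo and Kowalski are each not a past Master, so the next rule applies.
Among Castillo and Kowalski, alphabetically by surname: Castillo before Kowalski.
Order: Salazar, Kapoor, Whitfield, Novak, Castillo, Kowalski, Greco. So position 3.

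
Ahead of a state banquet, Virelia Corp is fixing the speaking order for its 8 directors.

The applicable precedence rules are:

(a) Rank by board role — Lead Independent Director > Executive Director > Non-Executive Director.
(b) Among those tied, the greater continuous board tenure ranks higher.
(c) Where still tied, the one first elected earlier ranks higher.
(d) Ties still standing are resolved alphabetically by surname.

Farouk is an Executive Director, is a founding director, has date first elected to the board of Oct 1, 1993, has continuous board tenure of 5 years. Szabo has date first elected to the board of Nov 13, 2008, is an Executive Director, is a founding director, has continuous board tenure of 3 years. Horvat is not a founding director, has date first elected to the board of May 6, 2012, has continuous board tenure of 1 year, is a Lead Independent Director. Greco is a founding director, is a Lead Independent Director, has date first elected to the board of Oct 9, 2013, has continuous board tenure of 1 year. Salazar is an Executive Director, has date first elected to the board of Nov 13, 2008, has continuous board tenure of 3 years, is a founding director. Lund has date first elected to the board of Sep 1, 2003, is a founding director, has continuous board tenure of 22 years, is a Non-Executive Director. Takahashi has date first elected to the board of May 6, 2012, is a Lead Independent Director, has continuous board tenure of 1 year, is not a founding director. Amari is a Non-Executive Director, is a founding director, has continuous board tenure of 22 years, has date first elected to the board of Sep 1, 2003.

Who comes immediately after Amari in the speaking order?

By board role: Horvat, Takahashi and Greco (Lead Independent Director); then Farouk, Salazar and Szabo (Executive Director); then Amari and Lund (Non-Executive Director).
Horvat, Takahashi and Greco all have continuous board tenure 1 year, so the next rule applies.
Among Horvat, Takahashi and Greco, by date first elected to the board (earlier first): Horvat and Takahashi (May 6, 2012) before Greco (Oct 9, 2013).
Among Horvat and Takahashi, alphabetically by surname: Horvat before Takahashi.
Among Farouk, Salazar and Szabo, by continuous board tenure (higher first): Farouk (5 years) before Salazar and Szabo (3 years).
Salazar and Szabo both have date first elected to the board Nov 13, 2008, so the next rule applies.
Among Salazar and Szabo, alphabetically by surname: Salazar before Szabo.
Amari and Lund both have continuous board tenure 22 years, so the next rule applies.
Amari and Lund both have date first elected to the board Sep 1, 2003, so the next rule applies.
Among Amari and Lund, alphabetically by surname: Amari before Lund.
Order: Horvat, Takahashi, Greco, Farouk, Salazar, Szabo, Amari, Lund.

Lund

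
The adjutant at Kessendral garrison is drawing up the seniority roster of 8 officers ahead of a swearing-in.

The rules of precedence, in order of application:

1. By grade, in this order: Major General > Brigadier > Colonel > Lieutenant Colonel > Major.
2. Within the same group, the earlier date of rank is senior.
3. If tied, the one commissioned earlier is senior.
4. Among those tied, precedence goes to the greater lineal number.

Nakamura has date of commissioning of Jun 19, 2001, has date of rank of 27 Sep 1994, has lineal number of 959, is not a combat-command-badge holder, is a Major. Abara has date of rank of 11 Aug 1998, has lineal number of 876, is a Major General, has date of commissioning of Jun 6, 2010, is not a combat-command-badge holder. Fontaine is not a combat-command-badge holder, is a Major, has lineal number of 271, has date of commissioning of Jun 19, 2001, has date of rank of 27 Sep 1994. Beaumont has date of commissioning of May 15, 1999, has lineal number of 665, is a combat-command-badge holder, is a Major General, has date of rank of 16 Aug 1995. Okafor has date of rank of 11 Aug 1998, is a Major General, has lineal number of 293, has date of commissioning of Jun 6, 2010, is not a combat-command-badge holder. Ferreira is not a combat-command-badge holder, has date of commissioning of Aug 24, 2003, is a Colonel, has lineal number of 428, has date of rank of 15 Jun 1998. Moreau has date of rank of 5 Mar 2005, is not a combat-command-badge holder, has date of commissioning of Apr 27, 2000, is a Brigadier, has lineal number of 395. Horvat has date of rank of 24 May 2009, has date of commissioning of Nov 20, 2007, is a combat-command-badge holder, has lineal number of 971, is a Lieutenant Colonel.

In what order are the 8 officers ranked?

Beaumont, Abara, Okafor, Moreau, Ferreira, Horvat, Nakamura, Fontaine

By grade: Beaumont, Abara and Okafor (Major General); then Moreau (Brigadier); then Ferreira (Colonel); then Horvat (Lieutenant Colonel); then Nakamura and Fontaine (Major).
Among Beaumont, Abara and Okafor, by date of rank (earlier first): Beaumont (16 Aug 1995) before Abara and Okafor (11 Aug 1998).
Abara and Okafor both have date of commissioning Jun 6, 2010, so the next rule applies.
Among Abara and Okafor, by lineal number (higher first): Abara (876) before Okafor (293).
Nakamura and Fontaine both have date of rank 27 Sep 1994, so the next rule applies.
Nakamura and Fontaine both have date of commissioning Jun 19, 2001, so the next rule applies.
Among Nakamura and Fontaine, by lineal number (higher first): Nakamura (959) before Fontaine (271).
Full order: Beaumont, Abara, Okafor, Moreau, Ferreira, Horvat, Nakamura, Fontaine.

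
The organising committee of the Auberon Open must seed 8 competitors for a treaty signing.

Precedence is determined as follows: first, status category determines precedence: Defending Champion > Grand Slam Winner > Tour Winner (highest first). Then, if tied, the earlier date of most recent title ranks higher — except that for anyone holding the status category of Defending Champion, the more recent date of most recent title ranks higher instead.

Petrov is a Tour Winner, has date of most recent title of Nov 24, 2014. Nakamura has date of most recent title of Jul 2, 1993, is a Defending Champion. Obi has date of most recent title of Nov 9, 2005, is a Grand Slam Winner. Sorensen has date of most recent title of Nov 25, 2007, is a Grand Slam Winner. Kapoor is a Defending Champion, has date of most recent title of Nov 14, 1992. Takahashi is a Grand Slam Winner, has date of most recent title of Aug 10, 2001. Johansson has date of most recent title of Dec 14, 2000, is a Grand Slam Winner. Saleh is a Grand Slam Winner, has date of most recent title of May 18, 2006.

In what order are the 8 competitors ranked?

Nakamura, Kapoor, Johansson, Takahashi, Obi, Saleh, Sorensen, Petrov

By status category: Nakamura and Kapoor (Defending Champion); then Johansson, Takahashi, Obi, Saleh and Sorensen (Grand Slam Winner); then Petrov (Tour Winner).
Among Nakamura and Kapoor, by date of most recent title (later first) (reversed rule for this group): Nakamura (Jul 2, 1993) before Kapoor (Nov 14, 1992).
Among Johansson, Takahashi, Obi, Saleh and Sorensen, by date of most recent title (earlier first): Johansson (Dec 14, 2000) before Takahashi (Aug 10, 2001) before Obi (Nov 9, 2005) before Saleh (May 18, 2006) before Sorensen (Nov 25, 2007).
Full order: Nakamura, Kapoor, Johansson, Takahashi, Obi, Saleh, Sorensen, Petrov.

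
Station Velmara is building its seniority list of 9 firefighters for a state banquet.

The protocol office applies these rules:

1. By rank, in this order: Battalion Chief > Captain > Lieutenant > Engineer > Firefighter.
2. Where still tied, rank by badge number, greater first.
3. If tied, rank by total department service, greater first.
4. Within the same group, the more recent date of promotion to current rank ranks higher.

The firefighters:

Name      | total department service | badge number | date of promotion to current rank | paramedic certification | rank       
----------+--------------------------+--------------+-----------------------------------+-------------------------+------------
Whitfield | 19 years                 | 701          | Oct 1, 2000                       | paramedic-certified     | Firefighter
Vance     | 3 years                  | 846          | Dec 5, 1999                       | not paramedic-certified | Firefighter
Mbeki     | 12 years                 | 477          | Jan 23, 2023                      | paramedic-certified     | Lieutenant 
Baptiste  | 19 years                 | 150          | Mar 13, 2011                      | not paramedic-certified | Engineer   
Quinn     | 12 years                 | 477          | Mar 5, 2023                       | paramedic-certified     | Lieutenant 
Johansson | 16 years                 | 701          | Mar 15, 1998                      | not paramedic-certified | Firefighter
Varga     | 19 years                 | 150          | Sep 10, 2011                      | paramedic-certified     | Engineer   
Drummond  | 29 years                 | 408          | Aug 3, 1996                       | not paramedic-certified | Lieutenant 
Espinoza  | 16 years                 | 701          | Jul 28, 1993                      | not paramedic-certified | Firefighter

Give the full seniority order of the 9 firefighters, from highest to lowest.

Quinn, Mbeki, Drummond, Varga, Baptiste, Vance, Whitfield, Johansson, Espinoza

By rank: Quinn, Mbeki and Drummond (Lieutenant); then Varga and Baptiste (Engineer); then Vance, Whitfield, Johansson and Espinoza (Firefighter).
Among Quinn, Mbeki and Drummond, by badge number (higher first): Quinn and Mbeki (477) before Drummond (408).
Quinn and Mbeki both have total department service 12 years, so the next rule applies.
Among Quinn and Mbeki, by date of promotion to current rank (later first): Quinn (Mar 5, 2023) before Mbeki (Jan 23, 2023).
Varga and Baptiste both have badge number 150, so the next rule applies.
Varga and Baptiste both have total department service 19 years, so the next rule applies.
Among Varga and Baptiste, by date of promotion to current rank (later first): Varga (Sep 10, 2011) before Baptiste (Mar 13, 2011).
Among Vance, Whitfield, Johansson and Espinoza, by badge number (higher first): Vance (846) before Whitfield, Johansson and Espinoza (701).
Among Whitfield, Johansson and Espinoza, by total department service (higher first): Whitfield (19 years) before Johansson and Espinoza (16 years).
Among Johansson and Espinoza, by date of promotion to current rank (later first): Johansson (Mar 15, 1998) before Espinoza (Jul 28, 1993).
Full order: Quinn, Mbeki, Drummond, Varga, Baptiste, Vance, Whitfield, Johansson, Espinoza.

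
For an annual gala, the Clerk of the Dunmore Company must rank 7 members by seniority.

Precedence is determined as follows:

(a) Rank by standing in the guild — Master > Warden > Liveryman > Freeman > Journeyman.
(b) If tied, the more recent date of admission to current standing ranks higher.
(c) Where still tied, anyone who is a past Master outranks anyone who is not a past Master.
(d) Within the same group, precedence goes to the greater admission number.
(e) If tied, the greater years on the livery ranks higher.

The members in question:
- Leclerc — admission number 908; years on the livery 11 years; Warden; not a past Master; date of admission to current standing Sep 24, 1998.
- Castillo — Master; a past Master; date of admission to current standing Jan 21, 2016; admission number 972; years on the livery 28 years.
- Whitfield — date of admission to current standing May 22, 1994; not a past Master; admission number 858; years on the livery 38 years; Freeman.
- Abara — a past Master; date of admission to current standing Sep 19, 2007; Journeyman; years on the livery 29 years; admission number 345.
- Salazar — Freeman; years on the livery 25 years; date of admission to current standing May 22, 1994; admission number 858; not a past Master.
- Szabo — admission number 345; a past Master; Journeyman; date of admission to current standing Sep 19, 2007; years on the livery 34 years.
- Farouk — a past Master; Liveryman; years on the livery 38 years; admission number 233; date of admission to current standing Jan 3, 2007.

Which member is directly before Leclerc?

Castillo

By standing in the guild: Castillo (Master); then Leclerc (Warden); then Farouk (Liveryman); then Whitfield and Salazar (Freeman); then Szabo and Abara (Journeyman).
Whitfield and Salazar both have date of admission to current standing May 22, 1994, so the next rule applies.
Whitfield and Salazar are each not a past Master, so the next rule applies.
Whitfield and Salazar both have admission number 858, so the next rule applies.
Among Whitfield and Salazar, by years on the livery (higher first): Whitfield (38 years) before Salazar (25 years).
Szabo and Abara both have date of admission to current standing Sep 19, 2007, so the next rule applies.
Szabo and Abara are each a past Master, so the next rule applies.
Szabo and Abara both have admission number 345, so the next rule applies.
Among Szabo and Abara, by years on the livery (higher first): Szabo (34 years) before Abara (29 years).
Order: Castillo, Leclerc, Farouk, Whitfield, Salazar, Szabo, Abara.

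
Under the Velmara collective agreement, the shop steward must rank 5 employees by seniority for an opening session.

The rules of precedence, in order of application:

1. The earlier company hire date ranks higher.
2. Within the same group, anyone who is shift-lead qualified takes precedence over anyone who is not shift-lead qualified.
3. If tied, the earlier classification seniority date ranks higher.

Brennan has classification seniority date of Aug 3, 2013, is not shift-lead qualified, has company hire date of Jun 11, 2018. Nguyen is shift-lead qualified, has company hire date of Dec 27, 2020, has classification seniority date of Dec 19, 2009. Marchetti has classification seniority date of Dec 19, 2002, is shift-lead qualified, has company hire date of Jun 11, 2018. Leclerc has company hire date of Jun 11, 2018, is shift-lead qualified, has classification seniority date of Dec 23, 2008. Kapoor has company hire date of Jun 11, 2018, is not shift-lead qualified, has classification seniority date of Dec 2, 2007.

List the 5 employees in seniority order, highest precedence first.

Marchetti, Leclerc, Kapoor, Brennan, Nguyen

By company hire date (earlier first): Marchetti, Leclerc, Kapoor and Brennan (each Jun 11, 2018); then Nguyen (Dec 27, 2020).
Among Marchetti, Leclerc, Kapoor and Brennan, shift-lead qualified before not shift-lead qualified: Marchetti and Leclerc (shift-lead qualified) before Kapoor and Brennan (not shift-lead qualified).
Among Marchetti and Leclerc, by classification seniority date (earlier first): Marchetti (Dec 19, 2002) before Leclerc (Dec 23, 2008).
Among Kapoor and Brennan, by classification seniority date (earlier first): Kapoor (Dec 2, 2007) before Brennan (Aug 3, 2013).
Full order: Marchetti, Leclerc, Kapoor, Brennan, Nguyen.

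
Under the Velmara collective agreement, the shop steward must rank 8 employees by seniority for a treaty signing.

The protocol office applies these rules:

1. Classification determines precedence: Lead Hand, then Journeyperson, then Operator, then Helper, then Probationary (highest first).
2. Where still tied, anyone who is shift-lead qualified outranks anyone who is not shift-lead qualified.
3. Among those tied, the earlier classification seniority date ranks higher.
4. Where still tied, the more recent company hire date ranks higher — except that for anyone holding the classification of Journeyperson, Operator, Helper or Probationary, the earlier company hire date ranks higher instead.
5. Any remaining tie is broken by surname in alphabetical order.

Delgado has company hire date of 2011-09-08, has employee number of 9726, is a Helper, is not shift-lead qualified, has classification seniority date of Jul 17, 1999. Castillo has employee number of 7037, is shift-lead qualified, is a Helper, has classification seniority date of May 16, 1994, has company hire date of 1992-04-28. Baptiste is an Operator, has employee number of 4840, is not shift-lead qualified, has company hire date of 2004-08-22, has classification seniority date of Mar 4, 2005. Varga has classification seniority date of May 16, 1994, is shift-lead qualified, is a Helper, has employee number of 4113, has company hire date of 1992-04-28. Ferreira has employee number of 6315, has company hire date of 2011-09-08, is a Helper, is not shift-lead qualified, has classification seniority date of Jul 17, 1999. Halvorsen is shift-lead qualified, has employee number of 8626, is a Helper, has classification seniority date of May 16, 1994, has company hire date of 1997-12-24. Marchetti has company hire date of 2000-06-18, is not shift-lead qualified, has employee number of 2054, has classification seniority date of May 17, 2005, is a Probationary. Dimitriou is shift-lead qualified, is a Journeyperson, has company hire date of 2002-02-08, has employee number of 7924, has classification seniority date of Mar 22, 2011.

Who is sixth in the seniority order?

Delgado

By classification: Dimitriou (Journeyperson); then Baptiste (Operator); then Castillo, Varga, Halvorsen, Delgado and Ferreira (Helper); then Marchetti (Probationary).
Among Castillo, Varga, Halvorsen, Delgado and Ferreira, shift-lead qualified before not shift-lead qualified: Castillo, Varga and Halvorsen (shift-lead qualified) before Delgado and Ferreira (not shift-lead qualified).
Castillo, Varga and Halvorsen all have classification seniority date May 16, 1994, so the next rule applies.
Among Castillo, Varga and Halvorsen, by company hire date (earlier first) (reversed rule for this group): Castillo and Varga (1992-04-28) before Halvorsen (1997-12-24).
Among Castillo and Varga, alphabetically by surname: Castillo before Varga.
Delgado and Ferreira both have classification seniority date Jul 17, 1999, so the next rule applies.
Delgado and Ferreira both have company hire date 2011-09-08, so the next rule applies.
Among Delgado and Ferreira, alphabetically by surname: Delgado before Ferreira.
Order: Dimitriou, Baptiste, Castillo, Varga, Halvorsen, Delgado, Ferreira, Marchetti.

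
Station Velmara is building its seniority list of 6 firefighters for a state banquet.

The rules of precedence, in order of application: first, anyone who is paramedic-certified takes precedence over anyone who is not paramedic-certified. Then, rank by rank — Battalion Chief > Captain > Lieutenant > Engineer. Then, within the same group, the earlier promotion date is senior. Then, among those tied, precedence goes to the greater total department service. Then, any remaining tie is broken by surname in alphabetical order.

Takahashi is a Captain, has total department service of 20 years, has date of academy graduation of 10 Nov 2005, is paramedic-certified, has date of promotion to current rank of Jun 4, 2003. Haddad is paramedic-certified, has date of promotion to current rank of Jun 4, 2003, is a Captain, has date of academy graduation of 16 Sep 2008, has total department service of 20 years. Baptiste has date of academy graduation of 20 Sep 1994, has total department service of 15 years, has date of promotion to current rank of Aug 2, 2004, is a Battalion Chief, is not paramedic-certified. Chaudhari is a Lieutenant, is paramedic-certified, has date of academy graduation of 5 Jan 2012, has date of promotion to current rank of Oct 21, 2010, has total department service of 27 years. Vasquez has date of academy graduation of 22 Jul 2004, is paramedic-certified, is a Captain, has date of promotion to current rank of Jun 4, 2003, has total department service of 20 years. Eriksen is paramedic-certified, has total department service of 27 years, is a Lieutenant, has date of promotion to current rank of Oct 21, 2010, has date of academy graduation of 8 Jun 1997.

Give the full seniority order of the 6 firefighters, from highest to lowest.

Haddad, Takahashi, Vasquez, Chaudhari, Eriksen, Baptiste

By the first rule: Haddad, Takahashi, Vasquez, Chaudhari and Eriksen (each paramedic-certified); then Baptiste (not paramedic-certified).
Among Haddad, Takahashi, Vasquez, Chaudhari and Eriksen, by rank: Haddad, Takahashi and Vasquez (Captain) before Chaudhari and Eriksen (Lieutenant).
Haddad, Takahashi and Vasquez all have date of promotion to current rank Jun 4, 2003, so the next rule applies.
Haddad, Takahashi and Vasquez all have total department service 20 years, so the next rule applies.
Among Haddad, Takahashi and Vasquez, alphabetically by surname: Haddad before Takahashi before Vasquez.
Chaudhari and Eriksen both have date of promotion to current rank Oct 21, 2010, so the next rule applies.
Chaudhari and Eriksen both have total department service 27 years, so the next rule applies.
Among Chaudhari and Eriksen, alphabetically by surname: Chaudhari before Eriksen.
Full order: Haddad, Takahashi, Vasquez, Chaudhari, Eriksen, Baptiste.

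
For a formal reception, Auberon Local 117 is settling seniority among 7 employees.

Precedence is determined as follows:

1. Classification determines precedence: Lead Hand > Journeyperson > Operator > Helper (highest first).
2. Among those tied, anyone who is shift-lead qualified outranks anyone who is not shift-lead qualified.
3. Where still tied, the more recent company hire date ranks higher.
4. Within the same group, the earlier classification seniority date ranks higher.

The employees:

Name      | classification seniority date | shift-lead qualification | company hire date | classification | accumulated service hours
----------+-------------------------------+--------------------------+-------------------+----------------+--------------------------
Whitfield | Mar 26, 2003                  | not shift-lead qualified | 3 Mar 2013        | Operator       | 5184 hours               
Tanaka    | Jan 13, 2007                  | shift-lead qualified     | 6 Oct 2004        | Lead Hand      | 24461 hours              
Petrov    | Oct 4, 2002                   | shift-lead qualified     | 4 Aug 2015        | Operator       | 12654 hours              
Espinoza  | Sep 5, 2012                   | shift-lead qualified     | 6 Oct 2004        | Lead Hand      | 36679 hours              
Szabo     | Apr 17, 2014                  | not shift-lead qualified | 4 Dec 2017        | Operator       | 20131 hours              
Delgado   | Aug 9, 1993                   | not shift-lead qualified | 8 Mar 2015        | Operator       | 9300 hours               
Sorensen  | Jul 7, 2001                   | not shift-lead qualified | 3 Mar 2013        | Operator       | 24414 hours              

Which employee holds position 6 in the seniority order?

By classification: Tanaka and Espinoza (Lead Hand); then Petrov, Szabo, Delgado, Sorensen and Whitfield (Operator).
Tanaka and Espinoza are each shift-lead qualified, so the next rule applies.
Tanaka and Espinoza both have company hire date 6 Oct 2004, so the next rule applies.
Among Tanaka and Espinoza, by classification seniority date (earlier first): Tanaka (Jan 13, 2007) before Espinoza (Sep 5, 2012).
Among Petrov, Szabo, Delgado, Sorensen and Whitfield, shift-lead qualified before not shift-lead qualified: Petrov (shift-lead qualified) before Szabo, Delgado, Sorensen and Whitfield (not shift-lead qualified).
Among Szabo, Delgado, Sorensen and Whitfield, by company hire date (later first): Szabo (4 Dec 2017) before Delgado (8 Mar 2015) before Sorensen and Whitfield (3 Mar 2013).
Among Sorensen and Whitfield, by classification seniority date (earlier first): Sorensen (Jul 7, 2001) before Whitfield (Mar 26, 2003).
Order: Tanaka, Espinoza, Petrov, Szabo, Delgado, Sorensen, Whitfield.

Sorensen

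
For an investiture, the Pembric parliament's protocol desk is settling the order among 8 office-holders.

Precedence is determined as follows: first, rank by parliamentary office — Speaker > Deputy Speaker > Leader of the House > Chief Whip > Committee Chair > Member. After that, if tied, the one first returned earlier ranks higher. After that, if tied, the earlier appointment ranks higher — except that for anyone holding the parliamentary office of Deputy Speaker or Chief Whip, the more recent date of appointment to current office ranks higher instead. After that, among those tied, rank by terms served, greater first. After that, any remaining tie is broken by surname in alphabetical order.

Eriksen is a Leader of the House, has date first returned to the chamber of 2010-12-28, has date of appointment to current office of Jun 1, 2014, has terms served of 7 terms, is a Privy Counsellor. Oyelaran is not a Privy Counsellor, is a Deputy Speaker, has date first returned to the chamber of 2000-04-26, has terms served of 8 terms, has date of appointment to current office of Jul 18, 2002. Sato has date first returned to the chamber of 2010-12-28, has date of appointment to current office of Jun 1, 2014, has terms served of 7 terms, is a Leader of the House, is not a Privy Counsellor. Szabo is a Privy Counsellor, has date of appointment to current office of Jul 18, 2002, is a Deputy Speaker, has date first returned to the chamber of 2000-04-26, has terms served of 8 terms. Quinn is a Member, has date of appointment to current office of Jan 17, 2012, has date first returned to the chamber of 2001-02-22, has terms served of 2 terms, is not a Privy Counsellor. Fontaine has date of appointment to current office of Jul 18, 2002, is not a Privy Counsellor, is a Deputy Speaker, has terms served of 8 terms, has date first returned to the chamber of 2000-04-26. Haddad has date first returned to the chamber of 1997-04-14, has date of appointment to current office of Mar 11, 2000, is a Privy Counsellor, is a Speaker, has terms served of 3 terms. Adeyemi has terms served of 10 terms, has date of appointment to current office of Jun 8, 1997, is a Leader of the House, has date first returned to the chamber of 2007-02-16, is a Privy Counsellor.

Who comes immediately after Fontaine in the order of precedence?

Oyelaran

By parliamentary office: Haddad (Speaker); then Fontaine, Oyelaran and Szabo (Deputy Speaker); then Adeyemi, Eriksen and Sato (Leader of the House); then Quinn (Member).
Fontaine, Oyelaran and Szabo all have date first returned to the chamber 2000-04-26, so the next rule applies.
Fontaine, Oyelaran and Szabo all have date of appointment to current office Jul 18, 2002, so the next rule applies.
Fontaine, Oyelaran and Szabo all have terms served 8 terms, so the next rule applies.
Among Fontaine, Oyelaran and Szabo, alphabetically by surname: Fontaine before Oyelaran before Szabo.
Among Adeyemi, Eriksen and Sato, by date first returned to the chamber (earlier first): Adeyemi (2007-02-16) before Eriksen and Sato (2010-12-28).
Eriksen and Sato both have date of appointment to current office Jun 1, 2014, so the next rule applies.
Eriksen and Sato both have terms served 7 terms, so the next rule applies.
Among Eriksen and Sato, alphabetically by surname: Eriksen before Sato.
Order: Haddad, Fontaine, Oyelaran, Szabo, Adeyemi, Eriksen, Sato, Quinn.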